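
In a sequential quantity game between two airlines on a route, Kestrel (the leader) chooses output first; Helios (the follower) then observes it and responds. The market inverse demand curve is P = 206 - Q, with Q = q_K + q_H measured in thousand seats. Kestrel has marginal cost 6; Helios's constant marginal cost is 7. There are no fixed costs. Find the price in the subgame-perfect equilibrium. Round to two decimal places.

Solve by backward induction. Given q_K, the follower Helios maximises π_H = (206 - q_K - q_H)q_H - 7q_H.
Follower FOC: 199 - q_K - 2q_H = 0, so q_H(q_K) = (199 - q_K)/2.
The leader anticipates this reaction. Substituting into P = 206 - Q gives P = 213/2 - (1/2)q_K, so π_K = (213/2 - (1/2)q_K)q_K - 6q_K.
The leader's first-order condition 201/2 - q_K = 0 yields q_K = 201/2.
Then q_H = (199 - 201/2)/2 = 197/4.
Total output Q = 599/4, so price P = 206 - 599/4 = 225/4.

56.25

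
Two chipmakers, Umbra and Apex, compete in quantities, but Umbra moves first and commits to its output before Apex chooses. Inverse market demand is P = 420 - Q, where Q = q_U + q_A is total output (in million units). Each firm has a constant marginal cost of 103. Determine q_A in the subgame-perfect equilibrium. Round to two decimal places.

79.25

The follower Apex best-responds to any q_U: π_A = (420 - Q)q_A - 103q_A.
Follower FOC: 317 - q_U - 2q_A = 0, so q_A(q_U) = (317 - q_U)/2.
The leader anticipates this reaction. Substituting into P = 420 - Q gives P = 523/2 - (1/2)q_U, so π_U = (523/2 - (1/2)q_U)q_U - 103q_U.
Maximising: ∂π_U/∂q_U = 317/2 - q_U = 0, giving q_U = 317/2.
Then q_A = (317 - 317/2)/2 = 317/4.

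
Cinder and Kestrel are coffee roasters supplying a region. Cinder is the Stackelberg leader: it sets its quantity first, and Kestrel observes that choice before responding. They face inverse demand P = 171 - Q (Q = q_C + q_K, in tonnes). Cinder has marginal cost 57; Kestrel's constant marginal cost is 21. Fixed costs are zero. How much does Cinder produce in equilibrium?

Solve by backward induction. Given q_C, the follower Kestrel maximises π_K = (171 - q_C - q_K)q_K - 21q_K.
∂π_K/∂q_K = 150 - q_C - 2q_K = 0 gives the reaction function q_K = (150 - q_C)/2.
The leader anticipates this reaction. Substituting into P = 171 - Q gives P = 96 - (1/2)q_C, so π_C = (96 - (1/2)q_C)q_C - 57q_C.
Leader FOC: 39 - q_C = 0, so q_C = 39.
Then q_K = (150 - 39)/2 = 111/2.

39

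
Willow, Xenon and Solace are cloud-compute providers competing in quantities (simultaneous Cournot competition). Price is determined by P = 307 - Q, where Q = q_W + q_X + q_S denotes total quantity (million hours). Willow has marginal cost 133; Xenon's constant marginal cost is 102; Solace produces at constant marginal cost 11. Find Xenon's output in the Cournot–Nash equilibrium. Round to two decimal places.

36.25

Willow's profit: π_W = (307 - Q)q_W - (133q_W). Setting ∂π_W/∂q_W = 0: 174 - 2q_W - (q_X + q_S) = 0.
Xenon's profit: π_X = (307 - Q)q_X - (102q_X). Setting ∂π_X/∂q_X = 0: 205 - 2q_X - (q_W + q_S) = 0.
Solace's first-order condition: 296 - 2q_S - (q_W + q_X) = 0.
Summing all 3 equations gives 675 − 4Q = 0, hence Q = 675/4.
Back-substituting: q_W = (174 − 675/4) = 21/4, q_X = (205 − 675/4) = 145/4, q_S = (296 − 675/4) = 509/4.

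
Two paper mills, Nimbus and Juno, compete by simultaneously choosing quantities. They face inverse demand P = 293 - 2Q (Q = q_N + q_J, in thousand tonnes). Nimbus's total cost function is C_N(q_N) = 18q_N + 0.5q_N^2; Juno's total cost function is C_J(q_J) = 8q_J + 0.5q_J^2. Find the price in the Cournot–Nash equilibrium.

133

Nimbus's profit: π_N = (293 - 2Q)q_N - (18q_N + (1/2)q_N²). Setting ∂π_N/∂q_N = 0: 275 - 5q_N - 2(q_J) = 0.
Juno's profit: π_J = (293 - 2Q)q_J - (8q_J + (1/2)q_J²). Setting ∂π_J/∂q_J = 0: 285 - 5q_J - 2(q_N) = 0.
So q_N = (275 - 2q_J)/5 and q_J = (285 - 2q_N)/5.
Substituting one into the other gives q_N = 115/3 and q_J = 125/3.
Total output Q = 80, so price P = 293 - 2·80 = 133.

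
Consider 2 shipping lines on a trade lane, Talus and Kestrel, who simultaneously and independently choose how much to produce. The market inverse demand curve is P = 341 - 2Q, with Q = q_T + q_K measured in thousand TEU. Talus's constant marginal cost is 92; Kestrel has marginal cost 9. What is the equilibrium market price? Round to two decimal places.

147.33

Talus's profit: π_T = (341 - 2Q)q_T - (92q_T). Setting ∂π_T/∂q_T = 0: 249 - 4q_T - 2(q_K) = 0.
Kestrel's profit: π_K = (341 - 2Q)q_K - (9q_K). Setting ∂π_K/∂q_K = 0: 332 - 4q_K - 2(q_T) = 0.
Best responses: q_T = (249 - 2q_K)/4, q_K = (332 - 2q_T)/4.
Solving the pair: q_T = 83/3, q_K = 415/6.
Total output Q = 581/6, so price P = 341 - 2·(581/6) = 442/3.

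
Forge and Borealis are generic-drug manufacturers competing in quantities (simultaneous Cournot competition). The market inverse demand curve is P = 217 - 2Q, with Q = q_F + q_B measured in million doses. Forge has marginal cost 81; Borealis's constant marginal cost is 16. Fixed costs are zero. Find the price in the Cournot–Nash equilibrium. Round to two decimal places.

104.67

Forge's profit: π_F = (217 - 2Q)q_F - (81q_F). Setting ∂π_F/∂q_F = 0: 136 - 4q_F - 2(q_B) = 0.
Borealis's first-order condition: 201 - 4q_B - 2(q_F) = 0.
So q_F = (136 - 2q_B)/4 and q_B = (201 - 2q_F)/4.
Substituting one into the other gives q_F = 71/6 and q_B = 133/3.
Total output Q = 337/6, so price P = 217 - 2·(337/6) = 314/3.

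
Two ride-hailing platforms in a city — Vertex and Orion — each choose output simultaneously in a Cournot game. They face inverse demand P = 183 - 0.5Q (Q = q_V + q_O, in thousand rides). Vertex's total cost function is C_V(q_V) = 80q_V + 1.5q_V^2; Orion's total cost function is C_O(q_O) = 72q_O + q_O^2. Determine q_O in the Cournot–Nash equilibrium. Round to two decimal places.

Vertex's profit: π_V = (183 - 0.5Q)q_V - (80q_V + (3/2)q_V²). Setting ∂π_V/∂q_V = 0: 103 - 4q_V - (1/2)(q_O) = 0.
Orion's profit: π_O = (183 - 0.5Q)q_O - (72q_O + q_O²). Setting ∂π_O/∂q_O = 0: 111 - 3q_O - (1/2)(q_V) = 0.
Best responses: q_V = (103 - (1/2)q_O)/4, q_O = (111 - (1/2)q_V)/3.
Substituting one into the other gives q_V = 1014/47 and q_O = 1570/47.

33.40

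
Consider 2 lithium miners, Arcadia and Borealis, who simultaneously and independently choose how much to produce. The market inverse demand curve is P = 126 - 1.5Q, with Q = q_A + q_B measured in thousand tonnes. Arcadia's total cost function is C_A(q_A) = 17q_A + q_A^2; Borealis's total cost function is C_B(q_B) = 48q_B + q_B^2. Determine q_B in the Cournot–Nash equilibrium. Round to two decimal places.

Arcadia's profit: π_A = (126 - 1.5Q)q_A - (17q_A + q_A²). Setting ∂π_A/∂q_A = 0: 109 - 5q_A - (3/2)(q_B) = 0.
Borealis's first-order condition: 78 - 5q_B - (3/2)(q_A) = 0.
So q_A = (109 - (3/2)q_B)/5 and q_B = (78 - (3/2)q_A)/5.
Solving the pair: q_A = 1712/91, q_B = 906/91.

9.96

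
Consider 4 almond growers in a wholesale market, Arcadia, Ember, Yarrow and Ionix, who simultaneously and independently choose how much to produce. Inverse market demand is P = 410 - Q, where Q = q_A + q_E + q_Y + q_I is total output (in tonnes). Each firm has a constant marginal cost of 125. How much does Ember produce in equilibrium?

A representative firm's profit is π_i = q_i(410 - Q) - 125q_i.
First-order condition (treating rivals' output as given): 285 - 2q_i - Σ_{j≠i} q_j = 0.
With identical firms every q_j equals q_i, so Σ_{j≠i} q_j = 3q_i and 285 = 5q_i, giving q_i = 57.

57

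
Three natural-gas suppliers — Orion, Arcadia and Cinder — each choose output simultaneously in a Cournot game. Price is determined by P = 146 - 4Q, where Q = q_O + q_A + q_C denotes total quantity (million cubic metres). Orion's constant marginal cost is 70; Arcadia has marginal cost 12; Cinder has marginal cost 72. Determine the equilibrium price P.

75

Orion's profit: π_O = (146 - 4Q)q_O - (70q_O). Setting ∂π_O/∂q_O = 0: 76 - 8q_O - 4(q_A + q_C) = 0.
Arcadia's first-order condition: 134 - 8q_A - 4(q_O + q_C) = 0.
Cinder's profit: π_C = (146 - 4Q)q_C - (72q_C). Setting ∂π_C/∂q_C = 0: 74 - 8q_C - 4(q_O + q_A) = 0.
Adding the 3 conditions: 284 − 8Q − 8Q = 0, i.e. Q = 71/4.
Back-substituting: q_O = (76 − 71)/4 = 5/4, q_A = (134 − 71)/4 = 63/4, q_C = (74 − 71)/4 = 3/4.
Total output Q = 71/4, so price P = 146 - 4·(71/4) = 75.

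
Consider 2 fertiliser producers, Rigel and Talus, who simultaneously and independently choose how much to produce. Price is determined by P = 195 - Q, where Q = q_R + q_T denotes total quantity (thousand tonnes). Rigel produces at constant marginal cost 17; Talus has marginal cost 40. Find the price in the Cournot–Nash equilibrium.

Rigel's profit: π_R = (195 - Q)q_R - (17q_R). Setting ∂π_R/∂q_R = 0: 178 - 2q_R - (q_T) = 0.
Talus's profit: π_T = (195 - Q)q_T - (40q_T). Setting ∂π_T/∂q_T = 0: 155 - 2q_T - (q_R) = 0.
Best responses: q_R = (178 - q_T)/2, q_T = (155 - q_R)/2.
Substituting one into the other gives q_R = 67 and q_T = 44.
Total output Q = 111, so price P = 195 - 111 = 84.

84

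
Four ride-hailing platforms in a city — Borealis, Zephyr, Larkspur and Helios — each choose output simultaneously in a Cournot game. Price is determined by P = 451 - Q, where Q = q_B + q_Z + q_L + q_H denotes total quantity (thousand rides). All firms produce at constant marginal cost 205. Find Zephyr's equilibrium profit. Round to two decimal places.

A representative firm's profit is π_i = q_i(451 - Q) - 205q_i.
First-order condition (treating rivals' output as given): 246 - 2q_i - Σ_{j≠i} q_j = 0.
By symmetry each firm produces the same amount; substituting Σ_{j≠i} q_j = 3q_i yields q_i = 246/5.
Price P = 451 - 984/5 = 1271/5.
Zephyr's profit: (1271/5 - 205)·(246/5) = 2420.6400.

2420.64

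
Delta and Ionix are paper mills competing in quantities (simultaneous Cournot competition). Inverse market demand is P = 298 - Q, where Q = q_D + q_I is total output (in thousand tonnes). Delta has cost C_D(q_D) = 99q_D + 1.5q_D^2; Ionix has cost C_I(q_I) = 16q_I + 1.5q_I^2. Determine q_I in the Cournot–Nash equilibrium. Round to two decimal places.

Delta's profit: π_D = (298 - Q)q_D - (99q_D + (3/2)q_D²). Setting ∂π_D/∂q_D = 0: 199 - 5q_D - (q_I) = 0.
Ionix's profit: π_I = (298 - Q)q_I - (16q_I + (3/2)q_I²). Setting ∂π_I/∂q_I = 0: 282 - 5q_I - (q_D) = 0.
Rearranging gives the reaction functions q_D = (199 - q_I)/5 and q_I = (282 - q_D)/5.
Solving the pair: q_D = 713/24, q_I = 1211/24.

50.46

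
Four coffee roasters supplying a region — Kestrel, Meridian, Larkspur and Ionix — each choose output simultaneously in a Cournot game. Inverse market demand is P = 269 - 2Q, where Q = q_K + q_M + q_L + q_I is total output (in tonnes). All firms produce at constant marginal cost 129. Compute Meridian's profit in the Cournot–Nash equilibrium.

392

Each firm earns π_i = (269 - 2Q)q_i - 129q_i.
Setting ∂π_i/∂q_i = 0 with rivals' quantities fixed: 140 - 4q_i - 2·Σ_{j≠i} q_j = 0.
By symmetry each firm produces the same amount; substituting Σ_{j≠i} q_j = 3q_i yields q_i = 140/10 = 14.
Price P = 269 - 2·56 = 157.
Meridian's profit: (157 - 129)·14 = 392.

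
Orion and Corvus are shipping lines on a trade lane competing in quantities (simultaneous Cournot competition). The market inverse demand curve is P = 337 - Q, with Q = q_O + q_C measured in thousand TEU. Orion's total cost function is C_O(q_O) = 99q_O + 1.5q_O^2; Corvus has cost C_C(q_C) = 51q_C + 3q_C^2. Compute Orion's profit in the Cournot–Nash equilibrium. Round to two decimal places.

4302.97

Orion's profit: π_O = (337 - Q)q_O - (99q_O + (3/2)q_O²). Setting ∂π_O/∂q_O = 0: 238 - 5q_O - (q_C) = 0.
Corvus's first-order condition: 286 - 8q_C - (q_O) = 0.
So q_O = (238 - q_C)/5 and q_C = (286 - q_O)/8.
Substituting one into the other gives q_O = 1618/39 and q_C = 1192/39.
Price P = 337 - 72.0513 = 264.9487.
Orion's profit: 264.9487·(1618/39) - 99·(1618/39) - (3/2)(1618/39)² = 4302.9652.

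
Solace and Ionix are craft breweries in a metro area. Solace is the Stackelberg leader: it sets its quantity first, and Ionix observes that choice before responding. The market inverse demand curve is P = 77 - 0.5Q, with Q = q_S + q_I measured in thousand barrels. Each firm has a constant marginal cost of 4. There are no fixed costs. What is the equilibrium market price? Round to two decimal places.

The follower Ionix best-responds to any q_S: π_I = (77 - 0.5Q)q_I - 4q_I.
∂π_I/∂q_I = 73 - (1/2)q_S - q_I = 0 gives the reaction function q_I = (73 - (1/2)q_S).
The leader anticipates this reaction. Substituting into P = 77 - 0.5Q gives P = 81/2 - (1/4)q_S, so π_S = (81/2 - (1/4)q_S)q_S - 4q_S.
Leader FOC: 73/2 - (1/2)q_S = 0, so q_S = 73.
Then q_I = (73 - (1/2)·73) = 73/2.
Total output Q = 219/2, so price P = 77 - (1/2)·(219/2) = 89/4.

22.25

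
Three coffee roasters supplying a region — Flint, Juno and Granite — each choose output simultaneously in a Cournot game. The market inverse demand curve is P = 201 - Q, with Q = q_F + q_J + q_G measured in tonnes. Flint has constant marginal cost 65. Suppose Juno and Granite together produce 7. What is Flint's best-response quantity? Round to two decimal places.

With rivals' combined output fixed at 7, Flint's profit is π_F = (201 - 7 - q_F)q_F - (65q_F) = (194 - q_F)q_F - (65q_F).
∂π_F/∂q_F = 129 - 2q_F = 0, so q_F = 129/2.

64.50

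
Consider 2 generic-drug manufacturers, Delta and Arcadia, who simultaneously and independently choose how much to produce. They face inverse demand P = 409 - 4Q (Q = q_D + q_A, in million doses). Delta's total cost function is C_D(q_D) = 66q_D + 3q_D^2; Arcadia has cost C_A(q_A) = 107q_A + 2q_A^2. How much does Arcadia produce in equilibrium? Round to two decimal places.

18.79

Delta's profit: π_D = (409 - 4Q)q_D - (66q_D + 3q_D²). Setting ∂π_D/∂q_D = 0: 343 - 14q_D - 4(q_A) = 0.
Arcadia's profit: π_A = (409 - 4Q)q_A - (107q_A + 2q_A²). Setting ∂π_A/∂q_A = 0: 302 - 12q_A - 4(q_D) = 0.
So q_D = (343 - 4q_A)/14 and q_A = (302 - 4q_D)/12.
Substituting one into the other gives q_D = 727/38 and q_A = 357/19.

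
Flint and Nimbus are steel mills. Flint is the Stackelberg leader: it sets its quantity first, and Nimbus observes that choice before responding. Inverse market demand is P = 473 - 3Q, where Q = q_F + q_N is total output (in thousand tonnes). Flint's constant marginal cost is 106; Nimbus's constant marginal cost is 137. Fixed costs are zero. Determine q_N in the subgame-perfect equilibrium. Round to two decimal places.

The follower Nimbus best-responds to any q_F: π_N = (473 - 3Q)q_N - 137q_N.
Follower FOC: 336 - 3q_F - 6q_N = 0, so q_N(q_F) = (336 - 3q_F)/6.
Flint substitutes q_N(q_F) into its own profit: π_F = q_F(473 - 3q_F - (336 - 3q_F)/2) - 106q_F = (305 - (3/2)q_F)q_F - 106q_F.
Maximising: ∂π_F/∂q_F = 199 - 3q_F = 0, giving q_F = 199/3.
Then q_N = (336 - 3·(199/3))/6 = 137/6.

22.83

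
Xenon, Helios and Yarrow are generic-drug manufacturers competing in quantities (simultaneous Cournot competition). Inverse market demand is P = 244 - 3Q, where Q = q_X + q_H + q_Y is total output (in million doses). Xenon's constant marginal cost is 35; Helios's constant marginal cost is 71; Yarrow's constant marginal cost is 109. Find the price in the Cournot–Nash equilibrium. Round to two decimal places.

114.75

Xenon's profit: π_X = (244 - 3Q)q_X - (35q_X). Setting ∂π_X/∂q_X = 0: 209 - 6q_X - 3(q_H + q_Y) = 0.
Helios's profit: π_H = (244 - 3Q)q_H - (71q_H). Setting ∂π_H/∂q_H = 0: 173 - 6q_H - 3(q_X + q_Y) = 0.
Yarrow's profit: π_Y = (244 - 3Q)q_Y - (109q_Y). Setting ∂π_Y/∂q_Y = 0: 135 - 6q_Y - 3(q_X + q_H) = 0.
Adding the 3 conditions: 517 − 6Q − 6Q = 0, i.e. Q = 517/12.
Back-substituting: q_X = (209 − 517/4)/3 = 319/12, q_H = (173 − 517/4)/3 = 175/12, q_Y = (135 − 517/4)/3 = 23/12.
Total output Q = 517/12, so price P = 244 - 3·(517/12) = 459/4.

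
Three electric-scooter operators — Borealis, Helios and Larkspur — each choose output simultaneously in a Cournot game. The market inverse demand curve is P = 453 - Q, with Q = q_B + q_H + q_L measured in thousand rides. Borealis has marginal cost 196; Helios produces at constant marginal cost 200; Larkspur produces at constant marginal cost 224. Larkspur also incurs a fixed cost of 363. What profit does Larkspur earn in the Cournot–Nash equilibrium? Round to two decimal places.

1595.06

Borealis's profit: π_B = (453 - Q)q_B - (196q_B). Setting ∂π_B/∂q_B = 0: 257 - 2q_B - (q_H + q_L) = 0.
Helios's first-order condition: 253 - 2q_H - (q_B + q_L) = 0.
Larkspur's profit: π_L = (453 - Q)q_L - (224q_L). Setting ∂π_L/∂q_L = 0: 229 - 2q_L - (q_B + q_H) = 0.
Summing all 3 equations gives 739 − 4Q = 0, hence Q = 739/4.
Back-substituting: q_B = (257 − 739/4) = 289/4, q_H = (253 − 739/4) = 273/4, q_L = (229 − 739/4) = 177/4.
Price P = 453 - 739/4 = 1073/4.
Larkspur's profit: (1073/4 - 224)·(177/4) - 363 = 1595.0625.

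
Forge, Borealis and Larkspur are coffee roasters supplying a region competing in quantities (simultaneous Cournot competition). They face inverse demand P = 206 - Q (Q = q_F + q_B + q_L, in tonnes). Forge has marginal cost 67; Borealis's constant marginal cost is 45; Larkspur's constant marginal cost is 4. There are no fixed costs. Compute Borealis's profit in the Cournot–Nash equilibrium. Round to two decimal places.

Forge's profit: π_F = (206 - Q)q_F - (67q_F). Setting ∂π_F/∂q_F = 0: 139 - 2q_F - (q_B + q_L) = 0.
Borealis's profit: π_B = (206 - Q)q_B - (45q_B). Setting ∂π_B/∂q_B = 0: 161 - 2q_B - (q_F + q_L) = 0.
Larkspur's profit: π_L = (206 - Q)q_L - (4q_L). Setting ∂π_L/∂q_L = 0: 202 - 2q_L - (q_F + q_B) = 0.
Adding the 3 conditions: 502 − 2Q − 2Q = 0, i.e. Q = 251/2.
Back-substituting: q_F = (139 − 251/2) = 27/2, q_B = (161 − 251/2) = 71/2, q_L = (202 − 251/2) = 153/2.
Price P = 206 - 251/2 = 161/2.
Borealis's profit: (161/2 - 45)·(71/2) = 1260.2500.

1260.25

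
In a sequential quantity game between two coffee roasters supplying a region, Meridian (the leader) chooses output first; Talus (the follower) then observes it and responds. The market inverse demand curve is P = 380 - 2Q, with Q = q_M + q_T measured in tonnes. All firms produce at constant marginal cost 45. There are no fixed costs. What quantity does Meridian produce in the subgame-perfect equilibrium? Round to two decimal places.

Solve by backward induction. Given q_M, the follower Talus maximises π_T = (380 - 2q_M - 2q_T)q_T - 45q_T.
Setting the follower's marginal profit to zero, 335 - 2q_M - 4q_T = 0, i.e. q_T = (335 - 2q_M)/4.
Meridian substitutes q_T(q_M) into its own profit: π_M = q_M(380 - 2q_M - (335 - 2q_M)/2) - 45q_M = (425/2 - q_M)q_M - 45q_M.
Leader FOC: 335/2 - 2q_M = 0, so q_M = 335/4.
Then q_T = (335 - 2·(335/4))/4 = 335/8.

83.75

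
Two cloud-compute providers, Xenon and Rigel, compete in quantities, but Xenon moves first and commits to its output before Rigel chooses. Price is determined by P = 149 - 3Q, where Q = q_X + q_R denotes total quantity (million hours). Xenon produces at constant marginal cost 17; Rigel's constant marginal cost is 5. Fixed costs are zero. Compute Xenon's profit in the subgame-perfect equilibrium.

The follower Rigel best-responds to any q_X: π_R = (149 - 3Q)q_R - 5q_R.
Setting the follower's marginal profit to zero, 144 - 3q_X - 6q_R = 0, i.e. q_R = (144 - 3q_X)/6.
Xenon substitutes q_R(q_X) into its own profit: π_X = q_X(149 - 3q_X - (144 - 3q_X)/2) - 17q_X = (77 - (3/2)q_X)q_X - 17q_X.
Leader FOC: 60 - 3q_X = 0, so q_X = 20.
Then q_R = (144 - 3·20)/6 = 14.
Price P = 149 - 3·34 = 47.
Xenon's profit: (47 - 17)·20 = 600.

600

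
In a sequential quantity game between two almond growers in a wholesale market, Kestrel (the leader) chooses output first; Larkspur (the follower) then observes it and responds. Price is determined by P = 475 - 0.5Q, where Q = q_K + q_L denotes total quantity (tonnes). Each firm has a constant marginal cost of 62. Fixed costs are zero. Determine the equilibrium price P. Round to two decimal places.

Solve by backward induction. Given q_K, the follower Larkspur maximises π_L = (475 - (1/2)q_K - (1/2)q_L)q_L - 62q_L.
Follower FOC: 413 - (1/2)q_K - q_L = 0, so q_L(q_K) = (413 - (1/2)q_K).
Kestrel substitutes q_L(q_K) into its own profit: π_K = q_K(475 - (1/2)q_K - (413 - (1/2)q_K)/2) - 62q_K = (537/2 - (1/4)q_K)q_K - 62q_K.
Leader FOC: 413/2 - (1/2)q_K = 0, so q_K = 413.
Then q_L = (413 - (1/2)·413) = 413/2.
Total output Q = 1239/2, so price P = 475 - (1/2)·(1239/2) = 661/4.

165.25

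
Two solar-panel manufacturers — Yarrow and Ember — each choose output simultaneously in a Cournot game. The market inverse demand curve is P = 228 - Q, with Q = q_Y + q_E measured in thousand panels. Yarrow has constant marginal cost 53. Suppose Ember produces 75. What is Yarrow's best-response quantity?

50

With the rival's output fixed at 75, Yarrow's profit is π_Y = (228 - 75 - q_Y)q_Y - (53q_Y) = (153 - q_Y)q_Y - (53q_Y).
∂π_Y/∂q_Y = 100 - 2q_Y = 0, so q_Y = 50.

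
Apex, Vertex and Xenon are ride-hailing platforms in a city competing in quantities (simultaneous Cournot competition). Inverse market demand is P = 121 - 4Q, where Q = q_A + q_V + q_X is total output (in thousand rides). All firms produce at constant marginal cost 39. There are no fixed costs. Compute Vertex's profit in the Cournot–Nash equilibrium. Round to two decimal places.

105.06

Each firm earns π_i = (121 - 4Q)q_i - 39q_i.
First-order condition (treating rivals' output as given): 82 - 8q_i - 4·Σ_{j≠i} q_j = 0.
With identical firms every q_j equals q_i, so Σ_{j≠i} q_j = 2q_i and 82 = 16q_i, giving q_i = 41/8.
Price P = 121 - 4·(123/8) = 119/2.
Vertex's profit: (119/2 - 39)·(41/8) = 1681/16.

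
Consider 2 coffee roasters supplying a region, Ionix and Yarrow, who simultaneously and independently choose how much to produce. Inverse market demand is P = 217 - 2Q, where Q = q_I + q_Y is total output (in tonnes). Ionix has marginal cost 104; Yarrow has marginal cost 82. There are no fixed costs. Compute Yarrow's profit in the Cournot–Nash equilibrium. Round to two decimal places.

1369.39

Ionix's profit: π_I = (217 - 2Q)q_I - (104q_I). Setting ∂π_I/∂q_I = 0: 113 - 4q_I - 2(q_Y) = 0.
Yarrow's profit: π_Y = (217 - 2Q)q_Y - (82q_Y). Setting ∂π_Y/∂q_Y = 0: 135 - 4q_Y - 2(q_I) = 0.
So q_I = (113 - 2q_Y)/4 and q_Y = (135 - 2q_I)/4.
Solving the pair: q_I = 91/6, q_Y = 157/6.
Price P = 217 - 2·(124/3) = 403/3.
Yarrow's profit: (403/3 - 82)·(157/6) = 1369.3889.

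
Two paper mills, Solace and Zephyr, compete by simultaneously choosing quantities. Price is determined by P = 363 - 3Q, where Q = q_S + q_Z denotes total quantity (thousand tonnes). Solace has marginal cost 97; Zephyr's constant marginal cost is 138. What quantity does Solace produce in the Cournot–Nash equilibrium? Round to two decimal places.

Solace's profit: π_S = (363 - 3Q)q_S - (97q_S). Setting ∂π_S/∂q_S = 0: 266 - 6q_S - 3(q_Z) = 0.
Zephyr's first-order condition: 225 - 6q_Z - 3(q_S) = 0.
So q_S = (266 - 3q_Z)/6 and q_Z = (225 - 3q_S)/6.
Solving the pair: q_S = 307/9, q_Z = 184/9.

34.11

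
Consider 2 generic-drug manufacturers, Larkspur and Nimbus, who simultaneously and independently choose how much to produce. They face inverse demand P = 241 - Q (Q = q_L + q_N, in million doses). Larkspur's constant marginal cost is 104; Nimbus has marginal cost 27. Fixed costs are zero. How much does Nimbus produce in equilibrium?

97

Larkspur's profit: π_L = (241 - Q)q_L - (104q_L). Setting ∂π_L/∂q_L = 0: 137 - 2q_L - (q_N) = 0.
Nimbus's profit: π_N = (241 - Q)q_N - (27q_N). Setting ∂π_N/∂q_N = 0: 214 - 2q_N - (q_L) = 0.
Rearranging gives the reaction functions q_L = (137 - q_N)/2 and q_N = (214 - q_L)/2.
Substituting one into the other gives q_L = 20 and q_N = 97.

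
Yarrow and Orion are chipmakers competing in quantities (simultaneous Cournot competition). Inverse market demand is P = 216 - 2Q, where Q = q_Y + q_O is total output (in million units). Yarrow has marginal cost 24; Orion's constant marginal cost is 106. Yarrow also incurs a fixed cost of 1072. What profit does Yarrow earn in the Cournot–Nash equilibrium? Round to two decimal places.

3098.89

Yarrow's profit: π_Y = (216 - 2Q)q_Y - (24q_Y). Setting ∂π_Y/∂q_Y = 0: 192 - 4q_Y - 2(q_O) = 0.
Orion's first-order condition: 110 - 4q_O - 2(q_Y) = 0.
Best responses: q_Y = (192 - 2q_O)/4, q_O = (110 - 2q_Y)/4.
Solving the pair: q_Y = 137/3, q_O = 14/3.
Price P = 216 - 2·(151/3) = 346/3.
Yarrow's profit: (346/3 - 24)·(137/3) - 1072 = 3098.8889.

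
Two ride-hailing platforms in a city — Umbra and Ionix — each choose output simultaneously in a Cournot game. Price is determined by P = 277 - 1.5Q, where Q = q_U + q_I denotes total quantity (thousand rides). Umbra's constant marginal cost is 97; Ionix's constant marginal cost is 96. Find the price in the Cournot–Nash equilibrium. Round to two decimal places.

156.67

Umbra's profit: π_U = (277 - 1.5Q)q_U - (97q_U). Setting ∂π_U/∂q_U = 0: 180 - 3q_U - (3/2)(q_I) = 0.
Ionix's profit: π_I = (277 - 1.5Q)q_I - (96q_I). Setting ∂π_I/∂q_I = 0: 181 - 3q_I - (3/2)(q_U) = 0.
So q_U = (180 - (3/2)q_I)/3 and q_I = (181 - (3/2)q_U)/3.
Substituting one into the other gives q_U = 358/9 and q_I = 364/9.
Total output Q = 722/9, so price P = 277 - (3/2)·(722/9) = 470/3.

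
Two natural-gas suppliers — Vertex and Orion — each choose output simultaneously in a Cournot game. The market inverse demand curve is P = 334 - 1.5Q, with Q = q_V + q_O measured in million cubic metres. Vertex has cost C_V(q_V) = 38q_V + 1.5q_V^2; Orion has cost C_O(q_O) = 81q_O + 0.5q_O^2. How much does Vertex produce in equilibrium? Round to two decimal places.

Vertex's profit: π_V = (334 - 1.5Q)q_V - (38q_V + (3/2)q_V²). Setting ∂π_V/∂q_V = 0: 296 - 6q_V - (3/2)(q_O) = 0.
Orion's profit: π_O = (334 - 1.5Q)q_O - (81q_O + (1/2)q_O²). Setting ∂π_O/∂q_O = 0: 253 - 4q_O - (3/2)(q_V) = 0.
Rearranging gives the reaction functions q_V = (296 - (3/2)q_O)/6 and q_O = (253 - (3/2)q_V)/4.
Solving the pair: q_V = 36.9885, q_O = 1432/29.

36.99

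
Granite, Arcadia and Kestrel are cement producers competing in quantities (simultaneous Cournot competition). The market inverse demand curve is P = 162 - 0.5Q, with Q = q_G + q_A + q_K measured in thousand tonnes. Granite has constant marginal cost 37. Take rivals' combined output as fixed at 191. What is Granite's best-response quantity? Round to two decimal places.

29.50

With rivals' combined output fixed at 191, Granite's profit is π_G = (162 - (1/2)·191 - (1/2)q_G)q_G - (37q_G) = (133/2 - (1/2)q_G)q_G - (37q_G).
∂π_G/∂q_G = 59/2 - q_G = 0, so q_G = 59/2.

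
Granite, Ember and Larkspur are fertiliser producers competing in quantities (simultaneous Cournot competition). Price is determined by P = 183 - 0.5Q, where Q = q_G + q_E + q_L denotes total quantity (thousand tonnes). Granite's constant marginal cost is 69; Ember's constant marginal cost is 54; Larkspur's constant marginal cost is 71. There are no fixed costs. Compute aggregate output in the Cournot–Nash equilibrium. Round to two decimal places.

Granite's profit: π_G = (183 - 0.5Q)q_G - (69q_G). Setting ∂π_G/∂q_G = 0: 114 - q_G - (1/2)(q_E + q_L) = 0.
Ember's first-order condition: 129 - q_E - (1/2)(q_G + q_L) = 0.
Larkspur's profit: π_L = (183 - 0.5Q)q_L - (71q_L). Setting ∂π_L/∂q_L = 0: 112 - q_L - (1/2)(q_G + q_E) = 0.
Summing all 3 equations gives 355 − 2Q = 0, hence Q = 355/2.
Back-substituting: q_G = (114 − 355/4)/(1/2) = 101/2, q_E = (129 − 355/4)/(1/2) = 161/2, q_L = (112 − 355/4)/(1/2) = 93/2.
Total output Q = 101/2 + 161/2 + 93/2 = 355/2.

177.50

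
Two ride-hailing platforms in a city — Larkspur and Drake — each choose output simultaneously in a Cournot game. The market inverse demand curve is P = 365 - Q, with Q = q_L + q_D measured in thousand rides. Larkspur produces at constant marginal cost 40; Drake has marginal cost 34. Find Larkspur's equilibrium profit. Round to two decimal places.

Larkspur's profit: π_L = (365 - Q)q_L - (40q_L). Setting ∂π_L/∂q_L = 0: 325 - 2q_L - (q_D) = 0.
Drake's profit: π_D = (365 - Q)q_D - (34q_D). Setting ∂π_D/∂q_D = 0: 331 - 2q_D - (q_L) = 0.
Rearranging gives the reaction functions q_L = (325 - q_D)/2 and q_D = (331 - q_L)/2.
Substituting one into the other gives q_L = 319/3 and q_D = 337/3.
Price P = 365 - 656/3 = 439/3.
Larkspur's profit: (439/3 - 40)·(319/3) = 11306.7778.

11306.78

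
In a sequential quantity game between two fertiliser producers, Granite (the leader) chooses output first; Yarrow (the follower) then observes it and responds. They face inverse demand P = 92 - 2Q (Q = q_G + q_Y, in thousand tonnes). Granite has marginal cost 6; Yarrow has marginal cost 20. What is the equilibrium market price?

Solve by backward induction. Given q_G, the follower Yarrow maximises π_Y = (92 - 2q_G - 2q_Y)q_Y - 20q_Y.
∂π_Y/∂q_Y = 72 - 2q_G - 4q_Y = 0 gives the reaction function q_Y = (72 - 2q_G)/4.
The leader anticipates this reaction. Substituting into P = 92 - 2Q gives P = 56 - q_G, so π_G = (56 - q_G)q_G - 6q_G.
Leader FOC: 50 - 2q_G = 0, so q_G = 25.
Then q_Y = (72 - 2·25)/4 = 11/2.
Total output Q = 61/2, so price P = 92 - 2·(61/2) = 31.

31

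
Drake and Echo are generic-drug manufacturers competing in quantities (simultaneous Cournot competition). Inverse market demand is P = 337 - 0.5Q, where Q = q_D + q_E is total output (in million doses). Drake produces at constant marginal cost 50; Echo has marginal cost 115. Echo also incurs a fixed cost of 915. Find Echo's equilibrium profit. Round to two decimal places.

4562.56

Drake's profit: π_D = (337 - 0.5Q)q_D - (50q_D). Setting ∂π_D/∂q_D = 0: 287 - q_D - (1/2)(q_E) = 0.
Echo's first-order condition: 222 - q_E - (1/2)(q_D) = 0.
So q_D = (287 - (1/2)q_E) and q_E = (222 - (1/2)q_D).
Solving the pair: q_D = 704/3, q_E = 314/3.
Price P = 337 - (1/2)·(1018/3) = 502/3.
Echo's profit: (502/3 - 115)·(314/3) - 915 = 4562.5556.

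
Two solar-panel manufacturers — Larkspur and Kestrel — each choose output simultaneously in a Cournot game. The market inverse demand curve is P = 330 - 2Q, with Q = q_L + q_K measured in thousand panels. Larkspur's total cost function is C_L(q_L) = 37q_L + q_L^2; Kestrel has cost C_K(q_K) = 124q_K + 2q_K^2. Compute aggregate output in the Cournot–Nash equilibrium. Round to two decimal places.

Larkspur's profit: π_L = (330 - 2Q)q_L - (37q_L + q_L²). Setting ∂π_L/∂q_L = 0: 293 - 6q_L - 2(q_K) = 0.
Kestrel's profit: π_K = (330 - 2Q)q_K - (124q_K + 2q_K²). Setting ∂π_K/∂q_K = 0: 206 - 8q_K - 2(q_L) = 0.
So q_L = (293 - 2q_K)/6 and q_K = (206 - 2q_L)/8.
Substituting one into the other gives q_L = 483/11 and q_K = 325/22.
Total output Q = 483/11 + 325/22 = 1291/22.

58.68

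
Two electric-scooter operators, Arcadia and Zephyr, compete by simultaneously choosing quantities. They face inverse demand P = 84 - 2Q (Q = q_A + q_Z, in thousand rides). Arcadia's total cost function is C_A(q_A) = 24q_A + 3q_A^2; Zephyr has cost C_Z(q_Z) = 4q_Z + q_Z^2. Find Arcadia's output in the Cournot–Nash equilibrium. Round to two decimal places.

3.57

Arcadia's profit: π_A = (84 - 2Q)q_A - (24q_A + 3q_A²). Setting ∂π_A/∂q_A = 0: 60 - 10q_A - 2(q_Z) = 0.
Zephyr's profit: π_Z = (84 - 2Q)q_Z - (4q_Z + q_Z²). Setting ∂π_Z/∂q_Z = 0: 80 - 6q_Z - 2(q_A) = 0.
So q_A = (60 - 2q_Z)/10 and q_Z = (80 - 2q_A)/6.
Substituting one into the other gives q_A = 25/7 and q_Z = 85/7.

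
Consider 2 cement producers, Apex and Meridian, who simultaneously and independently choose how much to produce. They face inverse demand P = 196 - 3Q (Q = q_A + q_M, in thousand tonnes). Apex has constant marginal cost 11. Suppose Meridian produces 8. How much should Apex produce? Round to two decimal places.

26.83

With the rival's output fixed at 8, Apex's profit is π_A = (196 - 3·8 - 3q_A)q_A - (11q_A) = (172 - 3q_A)q_A - (11q_A).
∂π_A/∂q_A = 161 - 6q_A = 0, so q_A = 161/6.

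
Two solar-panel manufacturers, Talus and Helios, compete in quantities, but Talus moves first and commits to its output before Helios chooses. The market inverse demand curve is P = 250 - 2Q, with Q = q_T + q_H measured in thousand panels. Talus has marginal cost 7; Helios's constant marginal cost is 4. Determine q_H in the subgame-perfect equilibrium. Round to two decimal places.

31.50

Solve by backward induction. Given q_T, the follower Helios maximises π_H = (250 - 2q_T - 2q_H)q_H - 4q_H.
∂π_H/∂q_H = 246 - 2q_T - 4q_H = 0 gives the reaction function q_H = (246 - 2q_T)/4.
Talus substitutes q_H(q_T) into its own profit: π_T = q_T(250 - 2q_T - (246 - 2q_T)/2) - 7q_T = (127 - q_T)q_T - 7q_T.
The leader's first-order condition 120 - 2q_T = 0 yields q_T = 60.
Then q_H = (246 - 2·60)/4 = 63/2.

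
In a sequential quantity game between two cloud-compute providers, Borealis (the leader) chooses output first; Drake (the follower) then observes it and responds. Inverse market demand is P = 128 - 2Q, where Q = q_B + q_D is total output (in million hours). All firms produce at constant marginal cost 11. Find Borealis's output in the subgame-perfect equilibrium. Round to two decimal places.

The follower Drake best-responds to any q_B: π_D = (128 - 2Q)q_D - 11q_D.
Setting the follower's marginal profit to zero, 117 - 2q_B - 4q_D = 0, i.e. q_D = (117 - 2q_B)/4.
Borealis substitutes q_D(q_B) into its own profit: π_B = q_B(128 - 2q_B - (117 - 2q_B)/2) - 11q_B = (139/2 - q_B)q_B - 11q_B.
Maximising: ∂π_B/∂q_B = 117/2 - 2q_B = 0, giving q_B = 117/4.
Then q_D = (117 - 2·(117/4))/4 = 117/8.

29.25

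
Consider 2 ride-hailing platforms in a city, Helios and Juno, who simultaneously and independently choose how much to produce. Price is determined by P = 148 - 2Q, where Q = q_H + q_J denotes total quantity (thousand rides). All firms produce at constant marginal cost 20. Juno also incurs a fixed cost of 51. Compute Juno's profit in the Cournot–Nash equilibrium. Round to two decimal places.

859.22

A representative firm's profit is π_i = q_i(148 - 2Q) - 20q_i.
First-order condition (treating rivals' output as given): 128 - 4q_i - 2q_j = 0.
By symmetry each firm produces the same amount; substituting q_j = q_i yields q_i = 128/6 = 64/3.
Price P = 148 - 2·(128/3) = 188/3.
Juno's profit: (188/3 - 20)·(64/3) - 51 = 859.2222.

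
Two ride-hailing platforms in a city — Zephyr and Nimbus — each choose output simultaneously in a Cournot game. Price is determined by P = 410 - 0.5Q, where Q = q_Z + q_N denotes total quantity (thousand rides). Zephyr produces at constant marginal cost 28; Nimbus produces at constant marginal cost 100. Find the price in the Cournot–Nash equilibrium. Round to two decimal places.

Zephyr's profit: π_Z = (410 - 0.5Q)q_Z - (28q_Z). Setting ∂π_Z/∂q_Z = 0: 382 - q_Z - (1/2)(q_N) = 0.
Nimbus's first-order condition: 310 - q_N - (1/2)(q_Z) = 0.
Rearranging gives the reaction functions q_Z = (382 - (1/2)q_N) and q_N = (310 - (1/2)q_Z).
Solving the pair: q_Z = 908/3, q_N = 476/3.
Total output Q = 1384/3, so price P = 410 - (1/2)·(1384/3) = 538/3.

179.33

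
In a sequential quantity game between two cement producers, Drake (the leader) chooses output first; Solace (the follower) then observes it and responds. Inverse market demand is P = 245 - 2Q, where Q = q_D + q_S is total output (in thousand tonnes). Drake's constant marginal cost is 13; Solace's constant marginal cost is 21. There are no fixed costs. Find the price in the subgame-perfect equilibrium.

73

Solve by backward induction. Given q_D, the follower Solace maximises π_S = (245 - 2q_D - 2q_S)q_S - 21q_S.
Follower FOC: 224 - 2q_D - 4q_S = 0, so q_S(q_D) = (224 - 2q_D)/4.
Drake substitutes q_S(q_D) into its own profit: π_D = q_D(245 - 2q_D - (224 - 2q_D)/2) - 13q_D = (133 - q_D)q_D - 13q_D.
Maximising: ∂π_D/∂q_D = 120 - 2q_D = 0, giving q_D = 60.
Then q_S = (224 - 2·60)/4 = 26.
Total output Q = 86, so price P = 245 - 2·86 = 73.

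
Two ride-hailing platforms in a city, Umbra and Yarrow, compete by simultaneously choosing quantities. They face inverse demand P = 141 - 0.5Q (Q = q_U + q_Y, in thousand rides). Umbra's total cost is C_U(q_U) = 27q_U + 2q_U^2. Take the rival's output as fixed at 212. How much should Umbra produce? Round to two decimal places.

1.60

With the rival's output fixed at 212, Umbra's profit is π_U = (141 - (1/2)·212 - (1/2)q_U)q_U - (27q_U + 2q_U²) = (35 - (1/2)q_U)q_U - (27q_U + 2q_U²).
∂π_U/∂q_U = 8 - 5q_U = 0, so q_U = 8/5.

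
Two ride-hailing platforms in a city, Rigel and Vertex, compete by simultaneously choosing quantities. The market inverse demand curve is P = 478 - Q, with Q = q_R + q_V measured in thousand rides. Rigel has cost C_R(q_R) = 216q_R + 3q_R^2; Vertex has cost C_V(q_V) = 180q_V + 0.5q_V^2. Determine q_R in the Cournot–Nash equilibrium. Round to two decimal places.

Rigel's profit: π_R = (478 - Q)q_R - (216q_R + 3q_R²). Setting ∂π_R/∂q_R = 0: 262 - 8q_R - (q_V) = 0.
Vertex's profit: π_V = (478 - Q)q_V - (180q_V + (1/2)q_V²). Setting ∂π_V/∂q_V = 0: 298 - 3q_V - (q_R) = 0.
Rearranging gives the reaction functions q_R = (262 - q_V)/8 and q_V = (298 - q_R)/3.
Substituting one into the other gives q_R = 488/23 and q_V = 92.2609.

21.22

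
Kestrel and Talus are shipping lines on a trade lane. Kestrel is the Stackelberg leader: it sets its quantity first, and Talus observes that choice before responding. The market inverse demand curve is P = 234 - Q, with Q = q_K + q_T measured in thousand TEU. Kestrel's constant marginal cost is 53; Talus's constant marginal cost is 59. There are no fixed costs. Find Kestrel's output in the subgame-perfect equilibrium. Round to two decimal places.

93.50

Solve by backward induction. Given q_K, the follower Talus maximises π_T = (234 - q_K - q_T)q_T - 59q_T.
Follower FOC: 175 - q_K - 2q_T = 0, so q_T(q_K) = (175 - q_K)/2.
The leader anticipates this reaction. Substituting into P = 234 - Q gives P = 293/2 - (1/2)q_K, so π_K = (293/2 - (1/2)q_K)q_K - 53q_K.
The leader's first-order condition 187/2 - q_K = 0 yields q_K = 187/2.
Then q_T = (175 - 187/2)/2 = 163/4.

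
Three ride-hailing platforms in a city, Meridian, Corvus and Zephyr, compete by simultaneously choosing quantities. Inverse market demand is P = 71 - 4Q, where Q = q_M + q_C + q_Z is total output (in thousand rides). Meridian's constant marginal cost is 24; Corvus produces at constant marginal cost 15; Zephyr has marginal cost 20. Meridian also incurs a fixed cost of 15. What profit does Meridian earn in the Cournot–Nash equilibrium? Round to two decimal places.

Meridian's profit: π_M = (71 - 4Q)q_M - (24q_M). Setting ∂π_M/∂q_M = 0: 47 - 8q_M - 4(q_C + q_Z) = 0.
Corvus's first-order condition: 56 - 8q_C - 4(q_M + q_Z) = 0.
Zephyr's first-order condition: 51 - 8q_Z - 4(q_M + q_C) = 0.
Adding the 3 first-order conditions: 154 − 16Q = 0, so Q = 77/8.
Back-substituting: q_M = (47 − 77/2)/4 = 17/8, q_C = (56 − 77/2)/4 = 35/8, q_Z = (51 − 77/2)/4 = 25/8.
Price P = 71 - 4·(77/8) = 65/2.
Meridian's profit: (65/2 - 24)·(17/8) - 15 = 49/16.

3.06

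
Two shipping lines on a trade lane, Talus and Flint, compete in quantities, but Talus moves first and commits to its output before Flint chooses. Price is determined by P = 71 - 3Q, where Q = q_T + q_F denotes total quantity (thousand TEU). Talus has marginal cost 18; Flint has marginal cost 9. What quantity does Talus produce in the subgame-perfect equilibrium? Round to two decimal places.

Solve by backward induction. Given q_T, the follower Flint maximises π_F = (71 - 3q_T - 3q_F)q_F - 9q_F.
Follower FOC: 62 - 3q_T - 6q_F = 0, so q_F(q_T) = (62 - 3q_T)/6.
Talus substitutes q_F(q_T) into its own profit: π_T = q_T(71 - 3q_T - (62 - 3q_T)/2) - 18q_T = (40 - (3/2)q_T)q_T - 18q_T.
The leader's first-order condition 22 - 3q_T = 0 yields q_T = 22/3.
Then q_F = (62 - 3·(22/3))/6 = 20/3.

7.33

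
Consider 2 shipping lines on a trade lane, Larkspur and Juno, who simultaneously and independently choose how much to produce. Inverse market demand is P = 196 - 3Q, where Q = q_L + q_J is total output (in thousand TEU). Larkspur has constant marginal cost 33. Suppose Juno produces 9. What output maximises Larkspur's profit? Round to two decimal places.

With the rival's output fixed at 9, Larkspur's profit is π_L = (196 - 3·9 - 3q_L)q_L - (33q_L) = (169 - 3q_L)q_L - (33q_L).
∂π_L/∂q_L = 136 - 6q_L = 0, so q_L = 68/3.

22.67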